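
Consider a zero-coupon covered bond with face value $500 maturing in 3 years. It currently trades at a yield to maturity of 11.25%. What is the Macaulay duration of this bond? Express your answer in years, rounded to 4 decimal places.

A zero-coupon bond has a single cash flow at maturity, so its Macaulay duration equals its maturity: 3 years.

3.0000 years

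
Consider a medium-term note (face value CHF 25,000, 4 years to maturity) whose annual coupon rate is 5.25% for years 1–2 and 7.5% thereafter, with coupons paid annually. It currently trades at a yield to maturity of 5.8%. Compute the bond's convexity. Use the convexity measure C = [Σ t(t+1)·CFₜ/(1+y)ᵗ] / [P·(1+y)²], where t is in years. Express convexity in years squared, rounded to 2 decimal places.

16.06

With y = 0.058:
  t   CF        PV=CF/(1+0.058)^t    t·PV        t(t+1)·PV
  1     1,312.50     1,240.5482     1,240.5482       2,481.0964
  2     1,312.50     1,172.5408     2,345.0817       7,035.2450
  3     1,875.00     1,583.2309     4,749.6928      18,998.7713
  4    26,875.00    21,448.9384    85,795.7536     428,978.7682
  Σ                 25,445.2584    94,131.0763     457,493.8809
P = 25,445.2584.
Convexity = Σ t(t+1)·PV / [P·(1+y)²] = 457,493.8809 / (25,445.2584 × 1.119364) = 16.06228.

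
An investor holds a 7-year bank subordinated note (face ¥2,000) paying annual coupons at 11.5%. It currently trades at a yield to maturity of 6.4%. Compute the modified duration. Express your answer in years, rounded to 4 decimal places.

5.0706 years

Periodic yield y = 0.064. First find Macaulay duration:
  t   CF        PV=CF/(1+0.064)^t    t·PV
  1       230.00       216.1654       216.1654
  2       230.00       203.1630       406.3260
  3       230.00       190.9427       572.8280
  4       230.00       179.4574       717.8295
  5       230.00       168.6630       843.3148
  6       230.00       158.5178       951.1069
  7     2,230.00     1,444.4864    10,111.4050
  Σ                  2,561.3956    13,818.9755
P = 2,561.3956; Macaulay duration = 13,818.9755 / 2,561.3956 = 5.39510 years.
Modified duration = D_Mac / (1 + y) = 5.39510 / 1.064 = 5.07058 years.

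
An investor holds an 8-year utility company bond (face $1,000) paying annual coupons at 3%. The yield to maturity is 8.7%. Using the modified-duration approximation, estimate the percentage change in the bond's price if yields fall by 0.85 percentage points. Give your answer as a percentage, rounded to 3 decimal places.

Periodic yield y = 0.087. Modified duration first:
  t   CF        PV=CF/(1+0.087)^t    t·PV
  1        30.00        27.5989        27.5989
  2        30.00        25.3900        50.7799
  3        30.00        23.3578        70.0735
  4        30.00        21.4884        85.9534
  5        30.00        19.7685        98.8425
  6        30.00        18.1863       109.1177
  7        30.00        16.7307       117.1150
  8     1,030.00       528.4463     4,227.5705
  Σ                    680.9669     4,787.0514
P = 680.9669; D_Mac = 7.02979 yrs; D_mod = 7.02979/(1+0.087) = 6.46714 yrs.
ΔP/P ≈ -D_mod · Δy = -6.46714 × (-0.0085) = +0.054971 = +5.4971%.

+5.497%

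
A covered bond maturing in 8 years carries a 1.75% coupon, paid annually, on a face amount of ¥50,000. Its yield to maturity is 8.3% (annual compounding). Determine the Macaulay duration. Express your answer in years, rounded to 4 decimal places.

Periodic yield y = 0.083. Discount each cash flow and weight by its year:
  t   CF        PV=CF/(1+0.083)^t    t·PV
  1       875.00       807.9409       807.9409
  2       875.00       746.0211     1,492.0423
  3       875.00       688.8469     2,066.5406
  4       875.00       636.0543     2,544.2174
  5       875.00       587.3078     2,936.5390
  6       875.00       542.2971     3,253.7828
  7       875.00       500.7360     3,505.1523
  8    50,875.00    26,882.9404   215,063.5232
  Σ                 31,392.1447   231,669.7386
Price P = Σ PV = 31,392.1447.
Macaulay duration = Σ(t·PV) / P = 231,669.7386 / 31,392.1447 = 7.37986 years.

7.3799 years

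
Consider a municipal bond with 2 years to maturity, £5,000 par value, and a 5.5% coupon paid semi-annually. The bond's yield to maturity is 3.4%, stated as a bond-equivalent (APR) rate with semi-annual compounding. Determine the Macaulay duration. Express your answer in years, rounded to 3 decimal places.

Periodic yield y = 0.017. Discount each cash flow and weight by its period:
  t   CF        PV=CF/(1+0.017)^t    t·PV
  1       137.50       135.2016       135.2016
  2       137.50       132.9416       265.8831
  3       137.50       130.7193       392.1580
  4     5,137.50     4,802.5072    19,210.0287
  Σ                  5,201.3697    20,003.2715
Price P = Σ PV = 5,201.3697.
Macaulay duration = Σ(t·PV) / P = 20,003.2715 / 5,201.3697 = 3.84577 half-year periods.
In years: 3.84577 / 2 = 1.92289 years.

1.923 years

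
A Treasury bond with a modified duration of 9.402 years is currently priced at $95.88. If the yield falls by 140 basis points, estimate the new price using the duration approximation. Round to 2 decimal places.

Duration approximation: ΔP/P ≈ -D_mod · Δy = -9.402 × (-0.014) = +0.131628.
New price ≈ 95.88 × (1 + 0.131628) = 108.50049264.

$108.50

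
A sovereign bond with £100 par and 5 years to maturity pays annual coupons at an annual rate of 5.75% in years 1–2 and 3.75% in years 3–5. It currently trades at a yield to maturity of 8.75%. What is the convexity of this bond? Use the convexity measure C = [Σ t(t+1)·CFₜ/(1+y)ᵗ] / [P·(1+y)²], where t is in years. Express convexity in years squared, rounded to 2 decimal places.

With y = 0.0875:
  t   CF        PV=CF/(1+0.0875)^t    t·PV        t(t+1)·PV
  1         5.75         5.2874         5.2874          10.5747
  2         5.75         4.8619         9.7239          29.1716
  3         3.75         2.9157         8.7471          34.9885
  4         3.75         2.6811        10.7244          53.6221
  5       103.75        68.2090       341.0451       2,046.2704
  Σ                     83.9551       375.5278       2,174.6274
P = 83.9551.
Convexity = Σ t(t+1)·PV / [P·(1+y)²] = 2,174.6274 / (83.9551 × 1.182656) = 21.90177.

21.90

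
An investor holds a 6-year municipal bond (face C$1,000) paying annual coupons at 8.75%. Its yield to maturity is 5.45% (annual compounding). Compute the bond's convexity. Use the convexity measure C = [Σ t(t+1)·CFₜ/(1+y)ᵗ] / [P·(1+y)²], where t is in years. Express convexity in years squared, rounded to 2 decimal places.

29.47

With y = 0.0545:
  t   CF        PV=CF/(1+0.0545)^t    t·PV        t(t+1)·PV
  1        87.50        82.9777        82.9777         165.9554
  2        87.50        78.6892       157.3783         472.1349
  3        87.50        74.6222       223.8667         895.4669
  4        87.50        70.7655       283.0621       1,415.3104
  5        87.50        67.1081       335.5406       2,013.2439
  6     1,087.50       790.9513     4,745.7080      33,219.9559
  Σ                  1,165.1141     5,828.5335      38,182.0675
P = 1,165.1141.
Convexity = Σ t(t+1)·PV / [P·(1+y)²] = 38,182.0675 / (1,165.1141 × 1.111970) = 29.47120.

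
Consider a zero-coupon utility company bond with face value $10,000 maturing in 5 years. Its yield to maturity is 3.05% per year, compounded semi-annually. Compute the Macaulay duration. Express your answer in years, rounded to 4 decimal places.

A zero-coupon bond has a single cash flow at maturity, so its Macaulay duration equals its maturity: 5 years.
(Equivalently: 10 semi-annual periods ÷ 2 = 5 years.)

5.0000 years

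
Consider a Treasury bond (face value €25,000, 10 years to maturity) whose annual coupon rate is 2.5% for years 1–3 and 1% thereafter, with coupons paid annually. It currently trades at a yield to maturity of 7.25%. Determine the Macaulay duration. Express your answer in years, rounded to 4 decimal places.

8.8971 years

Periodic yield y = 0.0725. Discount each cash flow and weight by its year:
  t   CF        PV=CF/(1+0.0725)^t    t·PV
  1       625.00       582.7506       582.7506
  2       625.00       543.3572     1,086.7144
  3       625.00       506.6267     1,519.8802
  4       250.00       188.9517       755.8068
  5       250.00       176.1787       880.8937
  6       250.00       164.2692       985.6153
  7       250.00       153.1648     1,072.1534
  8       250.00       142.8110     1,142.4878
  9       250.00       133.1571     1,198.4138
  10   25,250.00    12,539.7354   125,397.3544
  Σ                 15,131.0025   134,622.0705
Price P = Σ PV = 15,131.0025.
Macaulay duration = Σ(t·PV) / P = 134,622.0705 / 15,131.0025 = 8.89710 years.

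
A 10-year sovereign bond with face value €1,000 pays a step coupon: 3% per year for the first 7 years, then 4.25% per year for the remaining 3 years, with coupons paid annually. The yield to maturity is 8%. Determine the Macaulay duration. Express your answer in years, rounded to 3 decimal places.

Periodic yield y = 0.08. Discount each cash flow and weight by its year:
  t   CF        PV=CF/(1+0.08)^t    t·PV
  1        30.00        27.7778        27.7778
  2        30.00        25.7202        51.4403
  3        30.00        23.8150        71.4449
  4        30.00        22.0509        88.2036
  5        30.00        20.4175       102.0875
  6        30.00        18.9051       113.4305
  7        30.00        17.5047       122.5330
  8        42.50        22.9614       183.6914
  9        42.50        21.2606       191.3452
  10    1,042.50       482.8792     4,828.7921
  Σ                    683.2923     5,780.7464
Price P = Σ PV = 683.2923.
Macaulay duration = Σ(t·PV) / P = 5,780.7464 / 683.2923 = 8.46014 years.

8.460 years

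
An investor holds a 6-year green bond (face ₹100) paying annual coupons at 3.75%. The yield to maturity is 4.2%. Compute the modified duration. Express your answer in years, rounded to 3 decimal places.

Periodic yield y = 0.042. First find Macaulay duration:
  t   CF        PV=CF/(1+0.042)^t    t·PV
  1         3.75         3.5988         3.5988
  2         3.75         3.4538         6.9076
  3         3.75         3.3146         9.9437
  4         3.75         3.1810        12.7239
  5         3.75         3.0528        15.2638
  6       103.75        81.0554       486.3322
  Σ                     97.6563       534.7701
P = 97.6563; Macaulay duration = 534.7701 / 97.6563 = 5.47604 years.
Modified duration = D_Mac / (1 + y) = 5.47604 / 1.042 = 5.25532 years.

5.255 years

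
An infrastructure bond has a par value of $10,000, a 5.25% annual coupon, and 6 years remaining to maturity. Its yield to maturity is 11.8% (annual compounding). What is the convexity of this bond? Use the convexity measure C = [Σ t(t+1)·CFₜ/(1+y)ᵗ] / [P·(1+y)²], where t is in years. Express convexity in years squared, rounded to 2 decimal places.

With y = 0.118:
  t   CF        PV=CF/(1+0.118)^t    t·PV        t(t+1)·PV
  1       525.00       469.5886       469.5886         939.1771
  2       525.00       420.0255       840.0511       2,520.1532
  3       525.00       375.6937     1,127.0810       4,508.3242
  4       525.00       336.0409     1,344.1634       6,720.8172
  5       525.00       300.5732     1,502.8661       9,017.1966
  6    10,525.00     5,389.7830    32,338.6982     226,370.8875
  Σ                  7,291.7049    37,622.4484     250,076.5559
P = 7,291.7049.
Convexity = Σ t(t+1)·PV / [P·(1+y)²] = 250,076.5559 / (7,291.7049 × 1.249924) = 27.43850.

27.44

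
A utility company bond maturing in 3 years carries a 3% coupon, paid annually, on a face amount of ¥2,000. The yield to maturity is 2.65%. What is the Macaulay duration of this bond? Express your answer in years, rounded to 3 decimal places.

Periodic yield y = 0.0265. Discount each cash flow and weight by its year:
  t   CF        PV=CF/(1+0.0265)^t    t·PV
  1        60.00        58.4510        58.4510
  2        60.00        56.9421       113.8842
  3     2,060.00     1,904.5411     5,713.6234
  Σ                  2,019.9343     5,885.9586
Price P = Σ PV = 2,019.9343.
Macaulay duration = Σ(t·PV) / P = 5,885.9586 / 2,019.9343 = 2.91394 years.

2.914 years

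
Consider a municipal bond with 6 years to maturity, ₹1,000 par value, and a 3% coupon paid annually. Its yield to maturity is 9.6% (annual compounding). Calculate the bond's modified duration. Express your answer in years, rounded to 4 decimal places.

5.0040 years

Periodic yield y = 0.096. First find Macaulay duration:
  t   CF        PV=CF/(1+0.096)^t    t·PV
  1        30.00        27.3723        27.3723
  2        30.00        24.9747        49.9494
  3        30.00        22.7871        68.3614
  4        30.00        20.7912        83.1647
  5        30.00        18.9701        94.8503
  6     1,030.00       594.2564     3,565.5387
  Σ                    709.1518     3,889.2366
P = 709.1518; Macaulay duration = 3,889.2366 / 709.1518 = 5.48435 years.
Modified duration = D_Mac / (1 + y) = 5.48435 / 1.096 = 5.00397 years.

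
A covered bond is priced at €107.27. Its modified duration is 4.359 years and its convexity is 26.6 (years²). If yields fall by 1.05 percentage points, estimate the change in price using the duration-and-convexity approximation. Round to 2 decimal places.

+€5.07

Duration effect: -D_mod·Δy = -4.359 × (-0.0105) = +0.0457695
Convexity effect: ½·C·(Δy)² = 0.5 × 26.6 × (-0.0105)² = +0.001466325
ΔP/P ≈ +0.0457695 + 0.001466325 = +0.047235825
ΔP ≈ 107.27 × (+0.047235825) = +5.06698694775.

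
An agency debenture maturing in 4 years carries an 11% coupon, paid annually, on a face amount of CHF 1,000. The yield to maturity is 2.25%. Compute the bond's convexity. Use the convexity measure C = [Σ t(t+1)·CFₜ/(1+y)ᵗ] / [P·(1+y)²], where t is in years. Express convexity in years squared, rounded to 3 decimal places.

16.088

With y = 0.0225:
  t   CF        PV=CF/(1+0.0225)^t    t·PV        t(t+1)·PV
  1       110.00       107.5795       107.5795         215.1589
  2       110.00       105.2122       210.4244         631.2731
  3       110.00       102.8970       308.6910       1,234.7641
  4     1,110.00     1,015.4761     4,061.9045      20,309.5223
  Σ                  1,331.1648     4,688.5993      22,390.7184
P = 1,331.1648.
Convexity = Σ t(t+1)·PV / [P·(1+y)²] = 22,390.7184 / (1,331.1648 × 1.045506) = 16.08828.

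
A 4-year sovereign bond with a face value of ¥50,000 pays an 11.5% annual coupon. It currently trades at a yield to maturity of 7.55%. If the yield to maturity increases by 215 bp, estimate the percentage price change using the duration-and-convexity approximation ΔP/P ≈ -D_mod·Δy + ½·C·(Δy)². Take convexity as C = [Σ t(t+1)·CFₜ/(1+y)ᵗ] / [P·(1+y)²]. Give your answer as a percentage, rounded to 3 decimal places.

With y = 0.0755:
  t   CF        PV=CF/(1+0.0755)^t    t·PV        t(t+1)·PV
  1     5,750.00     5,346.3505     5,346.3505      10,692.7011
  2     5,750.00     4,971.0372     9,942.0744      29,826.2233
  3     5,750.00     4,622.0709    13,866.2126      55,464.8505
  4    55,750.00    41,668.0535   166,672.2139     833,361.0695
  Σ                 56,607.5121   195,826.8515     929,344.8444
P = 56,607.5121; D_Mac = 3.45938 yrs; D_mod = 3.21653 yrs; C = 14.19325.
Duration effect: -3.21653 × (+0.0215) = -0.069155
Convexity effect: 0.5 × 14.19325 × (0.0215)² = +0.0032804
ΔP/P ≈ -0.069155 + 0.0032804 = -0.065875 = -6.5875%.

-6.588%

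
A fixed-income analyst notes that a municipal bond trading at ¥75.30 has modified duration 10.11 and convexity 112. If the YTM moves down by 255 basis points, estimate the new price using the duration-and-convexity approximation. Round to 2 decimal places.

¥97.45

Duration effect: -D_mod·Δy = -10.11 × (-0.0255) = +0.257805
Convexity effect: ½·C·(Δy)² = 0.5 × 112 × (-0.0255)² = +0.0364140
ΔP/P ≈ +0.257805 + 0.0364140 = +0.294219
New price ≈ 75.30 × (1 + 0.294219) = 97.4546907.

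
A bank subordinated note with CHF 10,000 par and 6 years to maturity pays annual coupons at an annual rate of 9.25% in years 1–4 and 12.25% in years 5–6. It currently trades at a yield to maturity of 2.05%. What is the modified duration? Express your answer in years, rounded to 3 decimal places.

4.971 years

Periodic yield y = 0.0205. First find Macaulay duration:
  t   CF        PV=CF/(1+0.0205)^t    t·PV
  1       925.00       906.4184       906.4184
  2       925.00       888.2101     1,776.4202
  3       925.00       870.3676     2,611.1027
  4       925.00       852.8835     3,411.5339
  5     1,225.00     1,106.8048     5,534.0241
  6    11,225.00     9,938.2129    59,629.2773
  Σ                 14,562.8973    73,868.7767
P = 14,562.8973; Macaulay duration = 73,868.7767 / 14,562.8973 = 5.07240 years.
Modified duration = D_Mac / (1 + y) = 5.07240 / 1.0205 = 4.97050 years.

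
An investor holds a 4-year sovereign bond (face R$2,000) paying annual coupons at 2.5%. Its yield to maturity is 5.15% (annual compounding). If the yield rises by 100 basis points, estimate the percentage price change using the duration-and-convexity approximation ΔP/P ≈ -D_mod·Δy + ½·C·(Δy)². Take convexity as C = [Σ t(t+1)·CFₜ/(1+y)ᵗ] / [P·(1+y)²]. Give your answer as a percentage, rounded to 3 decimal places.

With y = 0.0515:
  t   CF        PV=CF/(1+0.0515)^t    t·PV        t(t+1)·PV
  1        50.00        47.5511        47.5511          95.1022
  2        50.00        45.2222        90.4444         271.3331
  3        50.00        43.0073       129.0219         516.0876
  4     2,050.00     1,676.9370     6,707.7481      33,538.7405
  Σ                  1,812.7176     6,974.7655      34,421.2633
P = 1,812.7176; D_Mac = 3.84768 yrs; D_mod = 3.65923 yrs; C = 17.17426.
Duration effect: -3.65923 × (+0.01) = -0.036592
Convexity effect: 0.5 × 17.17426 × (0.01)² = +0.0008587
ΔP/P ≈ -0.036592 + 0.0008587 = -0.035734 = -3.5734%.

-3.573%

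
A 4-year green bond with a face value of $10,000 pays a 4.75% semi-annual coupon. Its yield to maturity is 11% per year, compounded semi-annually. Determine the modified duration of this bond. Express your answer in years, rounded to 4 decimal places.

3.4554 years

Periodic yield y = 0.055. First find Macaulay duration:
  t   CF        PV=CF/(1+0.055)^t    t·PV
  1       237.50       225.1185       225.1185
  2       237.50       213.3824       426.7649
  3       237.50       202.2582       606.7747
  4       237.50       191.7140       766.8559
  5       237.50       181.7194       908.5970
  6       237.50       172.2459     1,033.4753
  7       237.50       163.2662     1,142.8637
  8    10,237.50     6,670.7434    53,365.9475
  Σ                  8,020.4481    58,476.3976
P = 8,020.4481; Macaulay duration = 58,476.3976 / 8,020.4481 = 7.29091 half-year periods = 3.64546 years.
Modified duration = D_Mac / (1 + y) = 3.64546 / 1.055 = 3.45541 years.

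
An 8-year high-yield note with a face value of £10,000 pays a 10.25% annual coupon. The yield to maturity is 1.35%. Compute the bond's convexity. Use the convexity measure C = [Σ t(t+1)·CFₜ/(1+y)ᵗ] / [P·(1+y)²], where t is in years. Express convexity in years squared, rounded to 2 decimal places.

50.88

With y = 0.0135:
  t   CF        PV=CF/(1+0.0135)^t    t·PV        t(t+1)·PV
  1     1,025.00     1,011.3468     1,011.3468       2,022.6936
  2     1,025.00       997.8755     1,995.7510       5,987.2530
  3     1,025.00       984.5836     2,953.7509      11,815.0034
  4     1,025.00       971.4688     3,885.8752      19,429.3758
  5     1,025.00       958.5287     4,792.6433      28,755.8596
  6     1,025.00       945.7609     5,674.5653      39,721.9571
  7     1,025.00       933.1632     6,532.1423      52,257.1381
  8    11,025.00     9,903.4970    79,227.9759     713,051.7833
  Σ                 16,706.2244   106,074.0506     873,041.0639
P = 16,706.2244.
Convexity = Σ t(t+1)·PV / [P·(1+y)²] = 873,041.0639 / (16,706.2244 × 1.027182) = 50.87552.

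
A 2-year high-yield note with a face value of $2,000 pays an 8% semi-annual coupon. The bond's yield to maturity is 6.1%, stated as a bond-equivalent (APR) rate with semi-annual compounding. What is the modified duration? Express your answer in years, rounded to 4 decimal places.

Periodic yield y = 0.0305. First find Macaulay duration:
  t   CF        PV=CF/(1+0.0305)^t    t·PV
  1        80.00        77.6322        77.6322
  2        80.00        75.3345       150.6690
  3        80.00        73.1048       219.3145
  4     2,080.00     1,844.4690     7,377.8758
  Σ                  2,070.5405     7,825.4915
P = 2,070.5405; Macaulay duration = 7,825.4915 / 2,070.5405 = 3.77944 half-year periods = 1.88972 years.
Modified duration = D_Mac / (1 + y) = 1.88972 / 1.0305 = 1.83379 years.

1.8338 years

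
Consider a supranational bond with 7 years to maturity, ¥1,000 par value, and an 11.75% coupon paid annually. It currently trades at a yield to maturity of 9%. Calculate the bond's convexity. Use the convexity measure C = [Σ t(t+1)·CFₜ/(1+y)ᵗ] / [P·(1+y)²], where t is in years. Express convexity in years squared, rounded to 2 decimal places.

31.81

With y = 0.09:
  t   CF        PV=CF/(1+0.09)^t    t·PV        t(t+1)·PV
  1       117.50       107.7982       107.7982         215.5963
  2       117.50        98.8974       197.7948         593.3844
  3       117.50        90.7316       272.1947       1,088.7787
  4       117.50        83.2400       332.9598       1,664.7992
  5       117.50        76.3669       381.8347       2,291.0081
  6       117.50        70.0614       420.3685       2,942.5793
  7     1,117.50       611.3108     4,279.1754      34,233.4030
  Σ                  1,138.4062     5,992.1260      43,029.5491
P = 1,138.4062.
Convexity = Σ t(t+1)·PV / [P·(1+y)²] = 43,029.5491 / (1,138.4062 × 1.188100) = 31.81387.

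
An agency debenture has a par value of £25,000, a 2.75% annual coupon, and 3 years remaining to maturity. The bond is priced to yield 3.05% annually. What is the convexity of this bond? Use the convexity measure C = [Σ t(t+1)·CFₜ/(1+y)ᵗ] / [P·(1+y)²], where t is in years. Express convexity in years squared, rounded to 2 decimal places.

10.90

With y = 0.0305:
  t   CF        PV=CF/(1+0.0305)^t    t·PV        t(t+1)·PV
  1       687.50       667.1519       667.1519       1,334.3037
  2       687.50       647.4060     1,294.8120       3,884.4359
  3    25,687.50    23,473.5001    70,420.5002     281,682.0008
  Σ                 24,788.0579    72,382.4640     286,900.7405
P = 24,788.0579.
Convexity = Σ t(t+1)·PV / [P·(1+y)²] = 286,900.7405 / (24,788.0579 × 1.061930) = 10.89916.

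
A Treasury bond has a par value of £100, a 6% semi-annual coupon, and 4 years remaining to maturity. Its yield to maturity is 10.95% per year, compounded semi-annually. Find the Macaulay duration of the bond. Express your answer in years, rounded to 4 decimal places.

3.5737 years

Periodic yield y = 0.05475. Discount each cash flow and weight by its period:
  t   CF        PV=CF/(1+0.05475)^t    t·PV
  1         3.00         2.8443         2.8443
  2         3.00         2.6966         5.3933
  3         3.00         2.5567         7.6700
  4         3.00         2.4239         9.6958
  5         3.00         2.2981        11.4906
  6         3.00         2.1788        13.0730
  7         3.00         2.0657        14.4601
  8       103.00        67.2421       537.9364
  Σ                     84.3063       602.5635
Price P = Σ PV = 84.3063.
Macaulay duration = Σ(t·PV) / P = 602.5635 / 84.3063 = 7.14732 half-year periods.
In years: 7.14732 / 2 = 3.57366 years.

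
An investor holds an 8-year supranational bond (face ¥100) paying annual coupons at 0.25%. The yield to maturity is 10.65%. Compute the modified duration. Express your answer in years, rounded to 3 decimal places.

Periodic yield y = 0.1065. First find Macaulay duration:
  t   CF        PV=CF/(1+0.1065)^t    t·PV
  1         0.25         0.2259         0.2259
  2         0.25         0.2042         0.4084
  3         0.25         0.1845         0.5536
  4         0.25         0.1668         0.6671
  5         0.25         0.1507         0.7536
  6         0.25         0.1362         0.8173
  7         0.25         0.1231         0.8617
  8       100.25        44.6142       356.9135
  Σ                     45.8057       361.2012
P = 45.8057; Macaulay duration = 361.2012 / 45.8057 = 7.88551 years.
Modified duration = D_Mac / (1 + y) = 7.88551 / 1.1065 = 7.12654 years.

7.127 years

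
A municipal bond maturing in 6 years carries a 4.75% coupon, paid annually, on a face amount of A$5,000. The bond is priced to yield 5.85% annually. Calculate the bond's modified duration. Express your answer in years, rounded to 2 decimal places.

5.04 years

Periodic yield y = 0.0585. First find Macaulay duration:
  t   CF        PV=CF/(1+0.0585)^t    t·PV
  1       237.50       224.3741       224.3741
  2       237.50       211.9737       423.9473
  3       237.50       200.2585       600.7756
  4       237.50       189.1909       756.7635
  5       237.50       178.7349       893.6744
  6     5,237.50     3,723.7358    22,342.4149
  Σ                  4,728.2679    25,241.9497
P = 4,728.2679; Macaulay duration = 25,241.9497 / 4,728.2679 = 5.33852 years.
Modified duration = D_Mac / (1 + y) = 5.33852 / 1.0585 = 5.04348 years.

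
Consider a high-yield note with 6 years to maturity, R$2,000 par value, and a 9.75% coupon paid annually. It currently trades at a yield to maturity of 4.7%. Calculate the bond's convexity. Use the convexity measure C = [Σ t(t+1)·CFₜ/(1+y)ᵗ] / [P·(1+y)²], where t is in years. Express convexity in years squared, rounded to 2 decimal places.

29.48

With y = 0.047:
  t   CF        PV=CF/(1+0.047)^t    t·PV        t(t+1)·PV
  1       195.00       186.2464       186.2464         372.4928
  2       195.00       177.8858       355.7716       1,067.3147
  3       195.00       169.9005       509.7014       2,038.8056
  4       195.00       162.2736       649.0944       3,245.4721
  5       195.00       154.9891       774.9456       4,649.6735
  6     2,195.00     1,666.3048     9,997.8286      69,984.7999
  Σ                  2,517.6001    12,473.5879      81,358.5586
P = 2,517.6001.
Convexity = Σ t(t+1)·PV / [P·(1+y)²] = 81,358.5586 / (2,517.6001 × 1.096209) = 29.47970.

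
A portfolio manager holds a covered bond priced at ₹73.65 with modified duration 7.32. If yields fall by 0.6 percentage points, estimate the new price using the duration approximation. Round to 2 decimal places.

₹76.88

Duration approximation: ΔP/P ≈ -D_mod · Δy = -7.32 × (-0.006) = +0.043920.
New price ≈ 73.65 × (1 + 0.043920) = 76.884708.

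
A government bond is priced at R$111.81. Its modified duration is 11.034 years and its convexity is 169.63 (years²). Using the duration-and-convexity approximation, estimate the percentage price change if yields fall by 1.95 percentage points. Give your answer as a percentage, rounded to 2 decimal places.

+24.74%

Duration effect: -D_mod·Δy = -11.034 × (-0.0195) = +0.215163
Convexity effect: ½·C·(Δy)² = 0.5 × 169.63 × (-0.0195)² = +0.03225090375
ΔP/P ≈ +0.215163 + 0.03225090375 = +0.24741390375
= +24.741390375%.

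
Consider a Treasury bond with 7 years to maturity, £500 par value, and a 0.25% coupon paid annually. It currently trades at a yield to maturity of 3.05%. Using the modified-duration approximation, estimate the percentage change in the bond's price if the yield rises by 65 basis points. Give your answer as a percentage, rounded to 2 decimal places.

Periodic yield y = 0.0305. Modified duration first:
  t   CF        PV=CF/(1+0.0305)^t    t·PV
  1         1.25         1.2130         1.2130
  2         1.25         1.1771         2.3542
  3         1.25         1.1423         3.4268
  4         1.25         1.1085         4.4338
  5         1.25         1.0756         5.3782
  6         1.25         1.0438         6.2629
  7       501.25       406.1799     2,843.2592
  Σ                    412.9402     2,866.3281
P = 412.9402; D_Mac = 6.94127 yrs; D_mod = 6.94127/(1+0.0305) = 6.73582 yrs.
ΔP/P ≈ -D_mod · Δy = -6.73582 × (+0.0065) = -0.043783 = -4.3783%.

-4.38%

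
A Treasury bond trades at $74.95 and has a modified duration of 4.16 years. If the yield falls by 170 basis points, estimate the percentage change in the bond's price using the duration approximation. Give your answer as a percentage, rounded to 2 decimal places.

Duration approximation: ΔP/P ≈ -D_mod · Δy = -4.16 × (-0.017) = +0.070720.
As a percentage: +7.0720%.

+7.07%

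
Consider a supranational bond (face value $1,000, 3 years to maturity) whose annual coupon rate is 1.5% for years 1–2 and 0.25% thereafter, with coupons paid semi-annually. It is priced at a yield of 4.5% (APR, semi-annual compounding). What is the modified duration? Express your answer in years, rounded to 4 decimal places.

Periodic yield y = 0.0225. First find Macaulay duration:
  t   CF        PV=CF/(1+0.0225)^t    t·PV
  1         7.50         7.3350         7.3350
  2         7.50         7.1736        14.3471
  3         7.50         7.0157        21.0471
  4         7.50         6.8613        27.4453
  5         1.25         1.1184         5.5920
  6     1,001.25       876.1181     5,256.7083
  Σ                    905.6220     5,332.4748
P = 905.6220; Macaulay duration = 5,332.4748 / 905.6220 = 5.88819 half-year periods = 2.94410 years.
Modified duration = D_Mac / (1 + y) = 2.94410 / 1.0225 = 2.87931 years.

2.8793 years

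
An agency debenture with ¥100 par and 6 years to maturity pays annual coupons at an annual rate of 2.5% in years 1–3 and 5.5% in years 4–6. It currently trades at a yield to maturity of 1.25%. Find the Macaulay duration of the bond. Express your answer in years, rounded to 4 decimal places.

Periodic yield y = 0.0125. Discount each cash flow and weight by its year:
  t   CF        PV=CF/(1+0.0125)^t    t·PV
  1         2.50         2.4691         2.4691
  2         2.50         2.4387         4.8773
  3         2.50         2.4085         7.2256
  4         5.50         5.2334        20.9335
  5         5.50         5.1688        25.8439
  6       105.50        97.9224       587.5347
  Σ                    115.6409       648.8842
Price P = Σ PV = 115.6409.
Macaulay duration = Σ(t·PV) / P = 648.8842 / 115.6409 = 5.61120 years.

5.6112 years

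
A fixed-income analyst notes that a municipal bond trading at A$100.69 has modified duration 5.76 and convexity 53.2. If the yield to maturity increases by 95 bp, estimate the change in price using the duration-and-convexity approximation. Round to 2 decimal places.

-A$5.27

Duration effect: -D_mod·Δy = -5.76 × (+0.0095) = -0.054720
Convexity effect: ½·C·(Δy)² = 0.5 × 53.2 × (0.0095)² = +0.00240065
ΔP/P ≈ -0.054720 + 0.00240065 = -0.05231935
ΔP ≈ 100.69 × (-0.05231935) = -5.2680353515.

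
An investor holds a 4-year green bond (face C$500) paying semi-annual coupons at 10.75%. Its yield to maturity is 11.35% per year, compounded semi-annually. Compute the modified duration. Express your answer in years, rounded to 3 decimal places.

3.167 years

Periodic yield y = 0.05675. First find Macaulay duration:
  t   CF        PV=CF/(1+0.05675)^t    t·PV
  1       26.875        25.4317        25.4317
  2       26.875        24.0660        48.1320
  3       26.875        22.7736        68.3208
  4       26.875        21.5506        86.2024
  5       26.875        20.3933       101.9664
  6       26.875        19.2981       115.7887
  7       26.875        18.2618       127.8323
  8      526.875       338.7892     2,710.3135
  Σ                    490.5643     3,283.9879
P = 490.5643; Macaulay duration = 3,283.9879 / 490.5643 = 6.69431 half-year periods = 3.34715 years.
Modified duration = D_Mac / (1 + y) = 3.34715 / 1.05675 = 3.16740 years.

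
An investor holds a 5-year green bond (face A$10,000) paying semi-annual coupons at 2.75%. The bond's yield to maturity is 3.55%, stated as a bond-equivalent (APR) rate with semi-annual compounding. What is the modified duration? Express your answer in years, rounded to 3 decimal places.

Periodic yield y = 0.01775. First find Macaulay duration:
  t   CF        PV=CF/(1+0.01775)^t    t·PV
  1       137.50       135.1019       135.1019
  2       137.50       132.7457       265.4914
  3       137.50       130.4306       391.2917
  4       137.50       128.1558       512.6232
  5       137.50       125.9207       629.6035
  6       137.50       123.7246       742.3476
  7       137.50       121.5668       850.9675
  8       137.50       119.4466       955.5728
  9       137.50       117.3634     1,056.2706
  10   10,137.50     8,501.9737    85,019.7369
  Σ                  9,636.4298    90,559.0072
P = 9,636.4298; Macaulay duration = 90,559.0072 / 9,636.4298 = 9.39757 half-year periods = 4.69878 years.
Modified duration = D_Mac / (1 + y) = 4.69878 / 1.01775 = 4.61684 years.

4.617 years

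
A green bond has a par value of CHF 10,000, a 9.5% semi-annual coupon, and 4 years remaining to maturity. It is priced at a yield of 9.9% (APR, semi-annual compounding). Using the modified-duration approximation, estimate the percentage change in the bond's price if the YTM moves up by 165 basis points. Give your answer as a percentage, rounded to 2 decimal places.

Periodic yield y = 0.0495. Modified duration first:
  t   CF        PV=CF/(1+0.0495)^t    t·PV
  1       475.00       452.5965       452.5965
  2       475.00       431.2496       862.4992
  3       475.00       410.9096     1,232.7288
  4       475.00       391.5289     1,566.1156
  5       475.00       373.0623     1,865.3116
  6       475.00       355.4667     2,132.8003
  7       475.00       338.7010     2,370.9072
  8    10,475.00     7,116.9594    56,935.6752
  Σ                  9,870.4741    67,418.6345
P = 9,870.4741; D_Mac = 6.83033 half-year periods = 3.41517 yrs; D_mod = 3.41517/(1+0.0495) = 3.25409 yrs.
ΔP/P ≈ -D_mod · Δy = -3.25409 × (+0.0165) = -0.053692 = -5.3692%.

-5.37%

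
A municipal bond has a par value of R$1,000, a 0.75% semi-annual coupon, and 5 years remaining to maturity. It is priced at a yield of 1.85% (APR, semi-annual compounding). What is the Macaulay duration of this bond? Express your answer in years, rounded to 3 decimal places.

4.914 years

Periodic yield y = 0.00925. Discount each cash flow and weight by its period:
  t   CF        PV=CF/(1+0.00925)^t    t·PV
  1         3.75         3.7156         3.7156
  2         3.75         3.6816         7.3632
  3         3.75         3.6478        10.9435
  4         3.75         3.6144        14.4576
  5         3.75         3.5813        17.9064
  6         3.75         3.5485        21.2907
  7         3.75         3.5159        24.6115
  8         3.75         3.4837        27.8696
  9         3.75         3.4518        31.0660
  10    1,003.75       915.4571     9,154.5706
  Σ                    947.6976     9,313.7946
Price P = Σ PV = 947.6976.
Macaulay duration = Σ(t·PV) / P = 9,313.7946 / 947.6976 = 9.82781 half-year periods.
In years: 9.82781 / 2 = 4.91391 years.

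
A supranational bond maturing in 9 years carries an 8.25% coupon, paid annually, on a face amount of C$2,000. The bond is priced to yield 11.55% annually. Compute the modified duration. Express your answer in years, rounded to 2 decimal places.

5.77 years

Periodic yield y = 0.1155. First find Macaulay duration:
  t   CF        PV=CF/(1+0.1155)^t    t·PV
  1       165.00       147.9157       147.9157
  2       165.00       132.6004       265.2008
  3       165.00       118.8708       356.6124
  4       165.00       106.5628       426.2512
  5       165.00        95.5292       477.6459
  6       165.00        85.6380       513.8280
  7       165.00        76.7710       537.3967
  8       165.00        68.8220       550.5761
  9     2,165.00       809.5277     7,285.7496
  Σ                  1,642.2376    10,561.1763
P = 1,642.2376; Macaulay duration = 10,561.1763 / 1,642.2376 = 6.43097 years.
Modified duration = D_Mac / (1 + y) = 6.43097 / 1.1155 = 5.76510 years.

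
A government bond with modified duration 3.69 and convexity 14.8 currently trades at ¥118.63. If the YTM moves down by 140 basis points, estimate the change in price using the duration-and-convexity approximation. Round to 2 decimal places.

+¥6.30

Duration effect: -D_mod·Δy = -3.69 × (-0.014) = +0.051660
Convexity effect: ½·C·(Δy)² = 0.5 × 14.8 × (-0.014)² = +0.0014504
ΔP/P ≈ +0.051660 + 0.0014504 = +0.0531104
ΔP ≈ 118.63 × (+0.0531104) = +6.300486752.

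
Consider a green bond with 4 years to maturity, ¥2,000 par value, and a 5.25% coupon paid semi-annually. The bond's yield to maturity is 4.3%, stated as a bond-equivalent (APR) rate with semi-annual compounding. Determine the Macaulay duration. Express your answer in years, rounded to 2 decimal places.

3.67 years

Periodic yield y = 0.0215. Discount each cash flow and weight by its period:
  t   CF        PV=CF/(1+0.0215)^t    t·PV
  1        52.50        51.3950        51.3950
  2        52.50        50.3133       100.6265
  3        52.50        49.2543       147.7629
  4        52.50        48.2176       192.8705
  5        52.50        47.2028       236.0138
  6        52.50        46.2093       277.2556
  7        52.50        45.2367       316.6567
  8     2,052.50     1,731.3154    13,850.5234
  Σ                  2,069.1443    15,173.1045
Price P = Σ PV = 2,069.1443.
Macaulay duration = Σ(t·PV) / P = 15,173.1045 / 2,069.1443 = 7.33303 half-year periods.
In years: 7.33303 / 2 = 3.66652 years.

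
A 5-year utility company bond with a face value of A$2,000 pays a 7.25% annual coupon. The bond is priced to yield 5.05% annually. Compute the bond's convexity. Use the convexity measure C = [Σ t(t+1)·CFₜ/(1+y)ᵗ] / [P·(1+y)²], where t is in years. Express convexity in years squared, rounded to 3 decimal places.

22.857

With y = 0.0505:
  t   CF        PV=CF/(1+0.0505)^t    t·PV        t(t+1)·PV
  1       145.00       138.0295       138.0295         276.0590
  2       145.00       131.3941       262.7882         788.3646
  3       145.00       125.0777       375.2331       1,500.9322
  4       145.00       119.0649       476.2596       2,381.2981
  5     2,145.00     1,676.6678     8,383.3388      50,300.0327
  Σ                  2,190.2340     9,635.6492      55,246.6867
P = 2,190.2340.
Convexity = Σ t(t+1)·PV / [P·(1+y)²] = 55,246.6867 / (2,190.2340 × 1.103550) = 22.85723.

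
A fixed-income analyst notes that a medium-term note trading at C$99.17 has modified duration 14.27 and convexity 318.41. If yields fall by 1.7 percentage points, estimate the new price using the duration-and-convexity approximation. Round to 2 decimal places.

C$127.79

Duration effect: -D_mod·Δy = -14.27 × (-0.017) = +0.242590
Convexity effect: ½·C·(Δy)² = 0.5 × 318.41 × (-0.017)² = +0.046010245
ΔP/P ≈ +0.242590 + 0.046010245 = +0.288600245
New price ≈ 99.17 × (1 + 0.288600245) = 127.79048629665.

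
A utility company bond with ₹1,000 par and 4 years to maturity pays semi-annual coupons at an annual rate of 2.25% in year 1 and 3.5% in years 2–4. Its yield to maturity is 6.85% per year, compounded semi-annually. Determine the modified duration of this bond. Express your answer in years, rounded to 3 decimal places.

3.665 years

Periodic yield y = 0.03425. First find Macaulay duration:
  t   CF        PV=CF/(1+0.03425)^t    t·PV
  1        11.25        10.8774        10.8774
  2        11.25        10.5172        21.0345
  3        17.50        15.8184        47.4551
  4        17.50        15.2945        61.1781
  5        17.50        14.7880        73.9402
  6        17.50        14.2983        85.7899
  7        17.50        13.8248        96.7737
  8     1,017.50       777.1953     6,217.5626
  Σ                    872.6141     6,614.6115
P = 872.6141; Macaulay duration = 6,614.6115 / 872.6141 = 7.58023 half-year periods = 3.79011 years.
Modified duration = D_Mac / (1 + y) = 3.79011 / 1.03425 = 3.66460 years.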